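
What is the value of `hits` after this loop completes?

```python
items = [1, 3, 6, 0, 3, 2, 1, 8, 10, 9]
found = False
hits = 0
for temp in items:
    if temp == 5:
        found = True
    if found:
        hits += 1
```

Count elements after first 5 in [1, 3, 6, 0, 3, 2, 1, 8, 10, 9]
`hits` takes the values: 0

Answer: 0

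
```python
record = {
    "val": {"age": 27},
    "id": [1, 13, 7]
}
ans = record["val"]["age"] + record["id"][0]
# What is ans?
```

Trace:
`record = { ...` → record = {'val': {'age': 27}, 'id': [1, 13, 7]}
`ans = record["val"]["age"] + record["id"][0]` → ans = 28
So ans = 28

Answer: 28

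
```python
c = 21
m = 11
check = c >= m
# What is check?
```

Trace:
`c = 21` → c = 21
`m = 11` → m = 11
`check = c >= m` → check = True
So check = True

Answer: True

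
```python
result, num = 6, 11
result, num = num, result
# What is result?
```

Trace:
`result, num = 6, 11` → result = 6; num = 11
`result, num = num, result` → result = 11; num = 6
So result = 11

Answer: 11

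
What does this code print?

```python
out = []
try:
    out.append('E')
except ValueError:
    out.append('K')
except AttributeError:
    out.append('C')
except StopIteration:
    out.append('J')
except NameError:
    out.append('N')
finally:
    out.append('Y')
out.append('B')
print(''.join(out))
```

Execution trace: 'E' (try body, no exception) → 'Y' (finally) → 'B' (after the try/except). Output: EYB

Answer: EYB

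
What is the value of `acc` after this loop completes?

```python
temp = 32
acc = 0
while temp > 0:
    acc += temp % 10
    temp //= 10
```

Sum digits of 32
`acc` takes the values: 0 → 2 → 5

Answer: 5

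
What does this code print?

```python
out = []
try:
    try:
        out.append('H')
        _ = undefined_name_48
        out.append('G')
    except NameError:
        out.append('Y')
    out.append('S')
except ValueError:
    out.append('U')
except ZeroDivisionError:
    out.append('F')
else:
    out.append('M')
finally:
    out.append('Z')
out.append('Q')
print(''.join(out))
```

Execution trace: 'H' (inner try body) → 'Y' (inner except NameError) → 'S' (try body, no exception) → 'M' (else) → 'Z' (finally) → 'Q' (after the try/except). Output: HYSMZQ

Answer: HYSMZQ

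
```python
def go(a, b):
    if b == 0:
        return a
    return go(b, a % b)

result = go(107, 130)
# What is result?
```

go(107, 130) -> go(130, 107) -> go(107, 23) -> go(23, 15) -> go(15, 8) -> go(8, 7) -> go(7, 1) -> go(1, 0) -> 1

Answer: 1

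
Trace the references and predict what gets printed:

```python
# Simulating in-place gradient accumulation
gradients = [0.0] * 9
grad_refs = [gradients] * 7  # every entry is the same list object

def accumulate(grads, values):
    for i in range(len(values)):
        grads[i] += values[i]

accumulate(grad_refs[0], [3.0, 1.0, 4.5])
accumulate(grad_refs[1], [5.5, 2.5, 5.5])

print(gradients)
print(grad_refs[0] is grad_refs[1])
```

Key concept: gradient accumulation aliasing.
Step by step:
`gradients = [0.0] * 9` → gradients = [0.0, 0.0, 0.0, 0.0, 0.0, 0.0, 0.0, 0.0, 0.0]
`grad_refs = [gradients] * 7` → grad_refs = [[0.0, 0.0, 0.0, 0.0, 0.0, 0.0, 0.0, 0.0, 0.0], [0.0, 0.0, 0.0, 0.0, 0.0, 0.0, 0.0, 0.0, 0.0], [0.0, 0.0, 0.0, 0.0, 0.0, 0.0, 0.0, 0.0, 0.0], [0.0, 0.0, 0.0, 0.0, 0.0, 0.0, 0.0, 0.0, 0.0], [0.0, 0.0, 0.0, 0.0, 0.0, 0.0, 0.0, 0.0, 0.0], [0.0, 0.0, 0.0, 0.0, 0.0, 0.0, 0.0, 0.0, 0.0], [0.0, 0.0, 0.0, 0.0, 0.0, 0.0, 0.0, 0.0, 0.0]]
`accumulate(grad_refs[0], [3.0, 1.0, 4.5])` → gradients = [3.0, 1.0, 4.5, 0.0, 0.0, 0.0, 0.0, 0.0, 0.0]; grad_refs = [[3.0, 1.0, 4.5, 0.0, 0.0, 0.0, 0.0, 0.0, 0.0], [3.0, 1.0, 4.5, 0.0, 0.0, 0.0, 0.0, 0.0, 0.0], [3.0, 1.0, 4.5, 0.0, 0.0, 0.0, 0.0, 0.0, 0.0], [3.0, 1.0, 4.5, 0.0, 0.0, 0.0, 0.0, 0.0, 0.0], [3.0, 1.0, 4.5, 0.0, 0.0, 0.0, 0.0, 0.0, 0.0], [3.0, 1.0, 4.5, 0.0, 0.0, 0.0, 0.0, 0.0, 0.0], [3.0, 1.0, 4.5, 0.0, 0.0, 0.0, 0.0, 0.0, 0.0]]
`accumulate(grad_refs[1], [5.5, 2.5, 5.5])` → gradients = [8.5, 3.5, 10.0, 0.0, 0.0, 0.0, 0.0, 0.0, 0.0]; grad_refs = [[8.5, 3.5, 10.0, 0.0, 0.0, 0.0, 0.0, 0.0, 0.0], [8.5, 3.5, 10.0, 0.0, 0.0, 0.0, 0.0, 0.0, 0.0], [8.5, 3.5, 10.0, 0.0, 0.0, 0.0, 0.0, 0.0, 0.0], [8.5, 3.5, 10.0, 0.0, 0.0, 0.0, 0.0, 0.0, 0.0], [8.5, 3.5, 10.0, 0.0, 0.0, 0.0, 0.0, 0.0, 0.0], [8.5, 3.5, 10.0, 0.0, 0.0, 0.0, 0.0, 0.0, 0.0], [8.5, 3.5, 10.0, 0.0, 0.0, 0.0, 0.0, 0.0, 0.0]]
`print(gradients)` → prints [8.5, 3.5, 10.0, 0.0, 0.0, 0.0, 0.0, 0.0, 0.0]
`print(grad_refs[0] is grad_refs[1])` → prints True

Answer:
[8.5, 3.5, 10.0, 0.0, 0.0, 0.0, 0.0, 0.0, 0.0]
True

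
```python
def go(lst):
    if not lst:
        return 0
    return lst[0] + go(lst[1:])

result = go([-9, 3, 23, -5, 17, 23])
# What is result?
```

(-9) + 3 + 23 + (-5) + 17 + 23 + 0 = 52

Answer: 52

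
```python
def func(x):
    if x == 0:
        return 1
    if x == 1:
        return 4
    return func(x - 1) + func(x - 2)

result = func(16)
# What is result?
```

Build up from base cases: func(0)=1, func(1)=4, func(2)=5, func(3)=9, func(4)=14, func(5)=23, func(6)=37, ..., func(16)=4558

Answer: 4558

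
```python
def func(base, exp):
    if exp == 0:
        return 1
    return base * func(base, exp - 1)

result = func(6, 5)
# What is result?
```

func(6, 5) = 6 * 6 * 6 * 6 * 6 = 7776

Answer: 7776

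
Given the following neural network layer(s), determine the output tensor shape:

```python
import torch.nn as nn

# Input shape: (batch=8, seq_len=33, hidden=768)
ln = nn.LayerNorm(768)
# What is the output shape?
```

Input: (8, 33, 768) -> Output: (8, 33, 768)

Answer: (8, 33, 768)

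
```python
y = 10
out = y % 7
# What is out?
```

Trace:
`y = 10` → y = 10
`out = y % 7` → out = 3
So out = 3

Answer: 3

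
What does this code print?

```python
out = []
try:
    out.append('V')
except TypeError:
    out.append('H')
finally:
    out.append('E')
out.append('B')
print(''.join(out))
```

Execution trace: 'V' (try body, no exception) → 'E' (finally) → 'B' (after the try/except). Output: VEB

Answer: VEB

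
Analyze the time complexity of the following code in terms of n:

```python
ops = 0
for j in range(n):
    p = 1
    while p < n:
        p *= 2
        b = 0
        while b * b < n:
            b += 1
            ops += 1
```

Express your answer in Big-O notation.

Each loop level contributes: n × log n × √n. Multiplying the contributions gives O(n√n log n).

Answer: O(n√n log n)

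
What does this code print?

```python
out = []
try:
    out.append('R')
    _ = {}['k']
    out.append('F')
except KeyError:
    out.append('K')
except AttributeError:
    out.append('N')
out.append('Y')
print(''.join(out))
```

Execution trace: 'R' (try body) → 'K' (except KeyError) → 'Y' (after the try/except). Output: RKY

Answer: RKY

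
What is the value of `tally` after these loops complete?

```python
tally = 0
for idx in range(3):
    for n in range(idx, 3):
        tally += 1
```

Upper triangle: 3 + 2 + ... + 1
`tally` takes the values: 0 → 1 → 2 → 3 → 4 → 5 → 6

Answer: 6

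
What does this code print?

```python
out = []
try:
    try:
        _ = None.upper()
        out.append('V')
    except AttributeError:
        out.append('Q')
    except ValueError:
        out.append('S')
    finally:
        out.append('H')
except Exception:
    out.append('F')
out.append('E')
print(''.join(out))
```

Execution trace: 'Q' (inner except AttributeError) → 'H' (inner finally) → 'E' (after the try/except). Output: QHE

Answer: QHE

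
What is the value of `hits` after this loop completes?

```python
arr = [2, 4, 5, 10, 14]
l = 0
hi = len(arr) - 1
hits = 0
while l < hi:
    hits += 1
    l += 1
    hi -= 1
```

Iterations until pointers meet (list length 5)
`hits` takes the values: 0 → 1 → 2

Answer: 2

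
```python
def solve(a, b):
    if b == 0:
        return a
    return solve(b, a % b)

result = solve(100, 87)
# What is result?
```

solve(100, 87) -> solve(87, 13) -> solve(13, 9) -> solve(9, 4) -> solve(4, 1) -> solve(1, 0) -> 1

Answer: 1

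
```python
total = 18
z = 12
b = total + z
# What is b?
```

Trace:
`total = 18` → total = 18
`z = 12` → z = 12
`b = total + z` → b = 30
So b = 30

Answer: 30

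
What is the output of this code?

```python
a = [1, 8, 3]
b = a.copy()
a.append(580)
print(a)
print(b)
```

Key concept: list.copy() creates independent copy.
Step by step:
`a = [1, 8, 3]` → a = [1, 8, 3]
`b = a.copy()` → b = [1, 8, 3]
`a.append(580)` → a = [1, 8, 3, 580]
`print(a)` → prints [1, 8, 3, 580]
`print(b)` → prints [1, 8, 3]

Answer:
[1, 8, 3, 580]
[1, 8, 3]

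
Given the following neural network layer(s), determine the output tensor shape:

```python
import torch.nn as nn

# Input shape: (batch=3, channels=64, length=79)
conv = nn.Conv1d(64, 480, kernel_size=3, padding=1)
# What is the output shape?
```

Input: (3, 64, 79) -> Output: (3, 480, 79)

Answer: (3, 480, 79)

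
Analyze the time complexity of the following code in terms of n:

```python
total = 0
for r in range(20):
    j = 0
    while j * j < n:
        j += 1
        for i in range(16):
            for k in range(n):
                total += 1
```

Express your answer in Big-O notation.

Each loop level contributes: 1 × √n × 1 × n. Multiplying the contributions gives O(n√n).

Answer: O(n√n)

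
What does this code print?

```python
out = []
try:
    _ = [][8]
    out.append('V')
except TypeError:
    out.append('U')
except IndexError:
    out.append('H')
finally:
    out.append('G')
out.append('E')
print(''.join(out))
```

Execution trace: 'H' (except IndexError) → 'G' (finally) → 'E' (after the try/except). Output: HGE

Answer: HGE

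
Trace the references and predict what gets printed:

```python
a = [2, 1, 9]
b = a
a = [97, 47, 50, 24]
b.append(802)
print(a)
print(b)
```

Key concept: rebinding vs mutation: a is rebound to a new list, b still points at the original.
Step by step:
`a = [2, 1, 9]` → a = [2, 1, 9]
`b = a` → b = [2, 1, 9] (same object as a)
`a = [97, 47, 50, 24]` → a = [97, 47, 50, 24]
`b.append(802)` → b = [2, 1, 9, 802]
`print(a)` → prints [97, 47, 50, 24]
`print(b)` → prints [2, 1, 9, 802]

Answer:
[97, 47, 50, 24]
[2, 1, 9, 802]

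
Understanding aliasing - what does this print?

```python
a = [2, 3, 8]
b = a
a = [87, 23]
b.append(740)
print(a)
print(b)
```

Key concept: rebinding vs mutation: a is rebound to a new list, b still points at the original.
Step by step:
`a = [2, 3, 8]` → a = [2, 3, 8]
`b = a` → b = [2, 3, 8] (same object as a)
`a = [87, 23]` → a = [87, 23]
`b.append(740)` → b = [2, 3, 8, 740]
`print(a)` → prints [87, 23]
`print(b)` → prints [2, 3, 8, 740]

Answer:
[87, 23]
[2, 3, 8, 740]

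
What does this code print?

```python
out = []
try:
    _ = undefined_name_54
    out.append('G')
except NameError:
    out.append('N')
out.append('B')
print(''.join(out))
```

Execution trace: 'N' (except NameError) → 'B' (after the try/except). Output: NB

Answer: NB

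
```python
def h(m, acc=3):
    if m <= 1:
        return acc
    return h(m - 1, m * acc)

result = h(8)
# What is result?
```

Accumulator trace (n, acc): (8, 3) -> (7, 24) -> (6, 168) -> (5, 1008) -> (4, 5040) -> (3, 20160) -> (2, 60480) -> (1, 120960) -> return 120960

Answer: 120960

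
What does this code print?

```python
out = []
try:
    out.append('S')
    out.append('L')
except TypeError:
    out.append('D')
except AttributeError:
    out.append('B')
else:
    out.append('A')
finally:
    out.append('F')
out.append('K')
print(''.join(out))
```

Execution trace: 'S' (try body) → 'L' (try body, no exception) → 'A' (else) → 'F' (finally) → 'K' (after the try/except). Output: SLAFK

Answer: SLAFK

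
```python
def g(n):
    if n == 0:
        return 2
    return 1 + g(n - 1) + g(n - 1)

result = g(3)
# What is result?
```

g(n) = 1 + 2·g(n-1), g(0)=2. Closed form: (2+1)·2^3 - 1 = 23.

Answer: 23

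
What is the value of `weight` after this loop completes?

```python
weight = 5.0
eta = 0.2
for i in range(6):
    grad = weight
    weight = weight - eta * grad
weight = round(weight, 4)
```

Gradient descent: w = 5.0 * (1 - 0.2)^6
`weight` takes the values: 5.0 → 4.0 → 3.2 → 2.56 → 2.048 → 1.6384 → 1.31072 → 1.3107

Answer: 1.3107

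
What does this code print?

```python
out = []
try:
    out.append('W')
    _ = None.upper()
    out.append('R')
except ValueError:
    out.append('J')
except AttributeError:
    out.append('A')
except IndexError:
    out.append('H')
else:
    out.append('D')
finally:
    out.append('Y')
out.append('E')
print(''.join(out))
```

Execution trace: 'W' (try body) → 'A' (except AttributeError) → 'Y' (finally) → 'E' (after the try/except). Output: WAYE

Answer: WAYE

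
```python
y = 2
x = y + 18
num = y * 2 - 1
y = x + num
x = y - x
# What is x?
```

Trace:
`y = 2` → y = 2
`x = y + 18` → x = 20
`num = y * 2 - 1` → num = 3
`y = x + num` → y = 23
`x = y - x` → x = 3
So x = 3

Answer: 3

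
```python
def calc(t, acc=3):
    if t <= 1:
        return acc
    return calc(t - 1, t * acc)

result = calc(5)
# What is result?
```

Accumulator trace (n, acc): (5, 3) -> (4, 15) -> (3, 60) -> (2, 180) -> (1, 360) -> return 360

Answer: 360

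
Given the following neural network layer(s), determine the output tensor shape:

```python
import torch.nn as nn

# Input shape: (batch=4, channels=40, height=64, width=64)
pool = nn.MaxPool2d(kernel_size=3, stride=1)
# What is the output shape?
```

Input: (4, 40, 64, 64) -> Output: (4, 40, 62, 62)

Answer: (4, 40, 62, 62)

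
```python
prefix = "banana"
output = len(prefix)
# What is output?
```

Trace:
`prefix = "banana"` → prefix = 'banana'
`output = len(prefix)` → output = 6
So output = 6

Answer: 6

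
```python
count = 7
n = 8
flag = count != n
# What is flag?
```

Trace:
`count = 7` → count = 7
`n = 8` → n = 8
`flag = count != n` → flag = True
So flag = True

Answer: True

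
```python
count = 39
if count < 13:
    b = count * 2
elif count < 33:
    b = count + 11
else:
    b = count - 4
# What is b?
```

Trace:
`count = 39` → count = 39
`if count < 13: ...` → count < 13 is False, count < 33 is False, take else branch → b = 35
So b = 35

Answer: 35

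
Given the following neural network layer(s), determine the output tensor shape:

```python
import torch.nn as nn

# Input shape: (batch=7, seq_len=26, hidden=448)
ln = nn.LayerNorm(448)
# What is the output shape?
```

Input: (7, 26, 448) -> Output: (7, 26, 448)

Answer: (7, 26, 448)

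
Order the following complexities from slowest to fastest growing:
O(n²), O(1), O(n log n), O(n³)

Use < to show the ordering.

Ordered by growth rate: O(1) < O(n log n) < O(n²) < O(n³)

Answer: O(1) < O(n log n) < O(n²) < O(n³)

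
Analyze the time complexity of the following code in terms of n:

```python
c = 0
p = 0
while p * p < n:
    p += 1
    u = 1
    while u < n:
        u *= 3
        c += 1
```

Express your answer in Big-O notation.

Each loop level contributes: √n × log n. Multiplying the contributions gives O(√n log n).

Answer: O(√n log n)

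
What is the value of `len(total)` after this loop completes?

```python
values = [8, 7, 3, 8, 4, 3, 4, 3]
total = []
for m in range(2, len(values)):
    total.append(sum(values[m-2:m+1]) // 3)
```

Number of 3-element averages
`total` takes the values: [] → [6] → [6, 6] → [6, 6, 5] → [6, 6, 5, 5] → [6, 6, 5, 5, 3] → [6, 6, 5, 5, 3, 3]
So `len(total)` = 6

Answer: 6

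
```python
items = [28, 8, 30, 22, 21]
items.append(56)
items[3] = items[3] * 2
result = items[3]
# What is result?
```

Trace:
`items = [28, 8, 30, 22, 21]` → items = [28, 8, 30, 22, 21]
`items.append(56)` → items = [28, 8, 30, 22, 21, 56]
`items[3] = items[3] * 2` → items = [28, 8, 30, 44, 21, 56]
`result = items[3]` → result = 44
So result = 44

Answer: 44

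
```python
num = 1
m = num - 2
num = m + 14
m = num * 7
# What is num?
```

Trace:
`num = 1` → num = 1
`m = num - 2` → m = -1
`num = m + 14` → num = 13
`m = num * 7` → m = 91
So num = 13

Answer: 13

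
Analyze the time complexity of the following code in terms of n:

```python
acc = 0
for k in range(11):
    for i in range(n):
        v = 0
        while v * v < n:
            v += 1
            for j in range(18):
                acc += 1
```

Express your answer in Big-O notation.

Each loop level contributes: 1 × n × √n × 1. Multiplying the contributions gives O(n√n).

Answer: O(n√n)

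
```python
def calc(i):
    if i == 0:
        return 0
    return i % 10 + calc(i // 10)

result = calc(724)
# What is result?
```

Sum of digits of 724: 4 + 2 + 7 = 13

Answer: 13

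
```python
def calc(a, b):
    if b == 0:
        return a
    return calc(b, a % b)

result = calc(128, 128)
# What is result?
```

calc(128, 128) -> calc(128, 0) -> 128

Answer: 128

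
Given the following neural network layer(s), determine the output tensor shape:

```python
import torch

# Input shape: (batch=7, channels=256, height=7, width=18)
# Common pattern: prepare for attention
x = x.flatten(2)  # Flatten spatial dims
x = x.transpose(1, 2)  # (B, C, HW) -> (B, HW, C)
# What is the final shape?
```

Input: (7, 256, 7, 18) -> after flatten(2): (7, 256, 126) -> Output: (7, 126, 256)

Answer: (7, 126, 256)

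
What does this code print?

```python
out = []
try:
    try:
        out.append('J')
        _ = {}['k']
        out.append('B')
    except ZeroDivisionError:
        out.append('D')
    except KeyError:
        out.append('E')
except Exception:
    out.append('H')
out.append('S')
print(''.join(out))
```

Execution trace: 'J' (inner try body) → 'E' (inner except KeyError) → 'S' (after the try/except). Output: JES

Answer: JES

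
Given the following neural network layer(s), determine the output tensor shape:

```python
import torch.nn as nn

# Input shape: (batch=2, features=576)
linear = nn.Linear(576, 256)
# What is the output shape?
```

Input: (2, 576) -> Output: (2, 256)

Answer: (2, 256)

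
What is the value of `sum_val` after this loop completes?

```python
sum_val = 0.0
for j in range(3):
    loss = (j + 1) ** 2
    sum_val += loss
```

Sum of squared losses 1² + 2² + ... + 3²
`sum_val` takes the values: 0.0 → 1.0 → 5.0 → 14.0

Answer: 14.0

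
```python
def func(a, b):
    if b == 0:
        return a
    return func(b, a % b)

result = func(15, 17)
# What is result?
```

func(15, 17) -> func(17, 15) -> func(15, 2) -> func(2, 1) -> func(1, 0) -> 1

Answer: 1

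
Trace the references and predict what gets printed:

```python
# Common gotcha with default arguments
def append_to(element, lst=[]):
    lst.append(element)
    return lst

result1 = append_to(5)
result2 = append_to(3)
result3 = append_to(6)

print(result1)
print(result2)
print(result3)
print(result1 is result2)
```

Key concept: mutable default argument gotcha.
Step by step:
`result1 = append_to(5)` → result1 = [5]
`result2 = append_to(3)` → result1 = [5, 3] (same object as result2); result2 = [5, 3] (same object as result1)
`result3 = append_to(6)` → result1 = [5, 3, 6] (same object as result2, result3); result2 = [5, 3, 6] (same object as result1, result3); result3 = [5, 3, 6] (same object as result1, result2)
`print(result1)` → prints [5, 3, 6]
`print(result2)` → prints [5, 3, 6]
`print(result3)` → prints [5, 3, 6]
`print(result1 is result2)` → prints True

Answer:
[5, 3, 6]
[5, 3, 6]
[5, 3, 6]
True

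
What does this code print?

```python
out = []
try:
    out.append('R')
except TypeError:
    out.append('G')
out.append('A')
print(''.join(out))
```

Execution trace: 'R' (try body, no exception) → 'A' (after the try/except). Output: RA

Answer: RA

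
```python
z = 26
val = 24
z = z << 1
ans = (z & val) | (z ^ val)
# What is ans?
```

Trace:
`z = 26` → z = 26
`val = 24` → val = 24
`z = z << 1` → z = 52
`ans = (z & val) | (z ^ val)` → ans = 60
So ans = 60

Answer: 60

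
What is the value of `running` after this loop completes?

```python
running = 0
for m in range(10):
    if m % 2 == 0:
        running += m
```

Sum of even numbers 0 to 9
`running` takes the values: 0 → 2 → 6 → 12 → 20

Answer: 20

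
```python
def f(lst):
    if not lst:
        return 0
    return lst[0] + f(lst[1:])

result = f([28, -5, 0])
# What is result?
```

28 + (-5) + 0 + 0 = 23

Answer: 23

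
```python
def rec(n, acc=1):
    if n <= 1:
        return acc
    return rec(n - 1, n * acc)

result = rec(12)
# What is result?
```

Accumulator trace (n, acc): (12, 1) -> (11, 12) -> (10, 132) -> (9, 1320) -> (8, 11880) -> (7, 95040) -> (6, 665280) -> (5, 3991680) -> (4, 19958400) -> (3, 79833600) -> (2, 239500800) -> (1, 479001600) -> return 479001600

Answer: 479001600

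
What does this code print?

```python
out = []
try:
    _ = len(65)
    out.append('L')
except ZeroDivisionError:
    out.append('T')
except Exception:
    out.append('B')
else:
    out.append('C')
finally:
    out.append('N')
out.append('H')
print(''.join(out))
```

Execution trace: 'B' (except Exception) → 'N' (finally) → 'H' (after the try/except). Output: BNH

Answer: BNH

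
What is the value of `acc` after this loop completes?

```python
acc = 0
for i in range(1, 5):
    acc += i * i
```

Sum of squares 1² to 4² = 30
`acc` takes the values: 0 → 1 → 5 → 14 → 30

Answer: 30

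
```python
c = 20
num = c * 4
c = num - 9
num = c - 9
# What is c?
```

Trace:
`c = 20` → c = 20
`num = c * 4` → num = 80
`c = num - 9` → c = 71
`num = c - 9` → num = 62
So c = 71

Answer: 71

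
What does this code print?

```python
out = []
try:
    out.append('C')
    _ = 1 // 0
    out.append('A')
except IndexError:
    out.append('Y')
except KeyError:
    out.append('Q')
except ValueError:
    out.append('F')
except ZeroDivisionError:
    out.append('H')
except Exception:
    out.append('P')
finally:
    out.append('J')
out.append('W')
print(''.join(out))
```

Execution trace: 'C' (try body) → 'H' (except ZeroDivisionError) → 'J' (finally) → 'W' (after the try/except). Output: CHJW

Answer: CHJW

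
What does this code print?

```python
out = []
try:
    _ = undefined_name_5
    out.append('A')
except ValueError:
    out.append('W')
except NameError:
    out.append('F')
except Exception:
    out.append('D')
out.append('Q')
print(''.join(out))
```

Execution trace: 'F' (except NameError) → 'Q' (after the try/except). Output: FQ

Answer: FQ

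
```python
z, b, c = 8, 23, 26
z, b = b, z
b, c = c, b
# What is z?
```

Trace:
`z, b, c = 8, 23, 26` → z = 8; b = 23; c = 26
`z, b = b, z` → z = 23; b = 8
`b, c = c, b` → b = 26; c = 8
So z = 23

Answer: 23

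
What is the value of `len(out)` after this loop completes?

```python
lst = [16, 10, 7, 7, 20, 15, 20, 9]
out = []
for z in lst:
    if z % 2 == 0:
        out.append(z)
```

Count even numbers in [16, 10, 7, 7, 20, 15, 20, 9]
`out` takes the values: [] → [16] → [16, 10] → [16, 10, 20] → [16, 10, 20, 20]
So `len(out)` = 4

Answer: 4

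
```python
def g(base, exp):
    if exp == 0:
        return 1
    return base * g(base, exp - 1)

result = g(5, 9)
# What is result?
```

g(5, 9) = 5 * 5 * 5 * 5 * 5 * 5 * 5 * 5 * 5 = 1953125

Answer: 1953125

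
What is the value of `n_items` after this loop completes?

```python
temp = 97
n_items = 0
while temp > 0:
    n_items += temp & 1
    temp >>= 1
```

Count set bits in 97 (binary: 0b1100001)
`n_items` takes the values: 0 → 1 → 2 → 3

Answer: 3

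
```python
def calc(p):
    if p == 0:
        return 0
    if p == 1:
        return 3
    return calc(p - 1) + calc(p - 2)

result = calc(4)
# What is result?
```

Build up from base cases: calc(0)=0, calc(1)=3, calc(2)=3, calc(3)=6, calc(4)=9

Answer: 9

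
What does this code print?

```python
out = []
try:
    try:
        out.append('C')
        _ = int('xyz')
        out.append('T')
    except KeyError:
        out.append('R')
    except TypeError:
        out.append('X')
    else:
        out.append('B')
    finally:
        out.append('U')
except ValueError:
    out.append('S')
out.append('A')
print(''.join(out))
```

Execution trace: 'C' (try body) → 'U' (finally) → 'S' (outer except ValueError) → 'A' (after the try/except). Output: CUSA

Answer: CUSA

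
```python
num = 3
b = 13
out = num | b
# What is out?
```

Trace:
`num = 3` → num = 3
`b = 13` → b = 13
`out = num | b` → out = 15
So out = 15

Answer: 15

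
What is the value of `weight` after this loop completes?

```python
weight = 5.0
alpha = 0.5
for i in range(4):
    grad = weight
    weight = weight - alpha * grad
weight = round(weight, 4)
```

Gradient descent: w = 5.0 * (1 - 0.5)^4
`weight` takes the values: 5.0 → 2.5 → 1.25 → 0.625 → 0.3125

Answer: 0.3125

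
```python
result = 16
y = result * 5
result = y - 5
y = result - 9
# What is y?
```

Trace:
`result = 16` → result = 16
`y = result * 5` → y = 80
`result = y - 5` → result = 75
`y = result - 9` → y = 66
So y = 66

Answer: 66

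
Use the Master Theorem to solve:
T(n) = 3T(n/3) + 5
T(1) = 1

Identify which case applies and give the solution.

a=3, b=3, f(n)=5. log_3(3) = 1. Since c=0 < 1, Case 1 applies: T(n) = Θ(n^log_b(a)) = O(n).

Answer: O(n) - Case 1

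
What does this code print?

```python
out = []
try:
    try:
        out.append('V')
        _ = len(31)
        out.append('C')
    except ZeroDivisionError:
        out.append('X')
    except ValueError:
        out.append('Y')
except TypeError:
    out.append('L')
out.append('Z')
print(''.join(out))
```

Execution trace: 'V' (inner try body) → 'L' (outer except TypeError) → 'Z' (after the try/except). Output: VLZ

Answer: VLZ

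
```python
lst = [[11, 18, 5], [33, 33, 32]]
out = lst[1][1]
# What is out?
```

Trace:
`lst = [[11, 18, 5], [33, 33, 32]]` → lst = [[11, 18, 5], [33, 33, 32]]
`out = lst[1][1]` → out = 33
So out = 33

Answer: 33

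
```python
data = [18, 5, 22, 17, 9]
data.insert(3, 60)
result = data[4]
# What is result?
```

Trace:
`data = [18, 5, 22, 17, 9]` → data = [18, 5, 22, 17, 9]
`data.insert(3, 60)` → data = [18, 5, 22, 60, 17, 9]
`result = data[4]` → result = 17
So result = 17

Answer: 17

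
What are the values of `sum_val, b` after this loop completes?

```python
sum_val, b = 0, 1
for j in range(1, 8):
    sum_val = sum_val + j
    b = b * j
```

Sum and factorial of 1 to 7
`sum_val, b` takes the values: (0, 1) → (1, 1) → (3, 1) → (3, 2) → (6, 2) → (6, 6) → (10, 6) → (10, 24) → (15, 24) → (15, 120) → (21, 120) → (21, 720) → (28, 720) → (28, 5040)

Answer: 28, 5040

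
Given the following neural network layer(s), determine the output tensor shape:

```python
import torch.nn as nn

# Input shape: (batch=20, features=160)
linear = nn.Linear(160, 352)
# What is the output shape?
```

Input: (20, 160) -> Output: (20, 352)

Answer: (20, 352)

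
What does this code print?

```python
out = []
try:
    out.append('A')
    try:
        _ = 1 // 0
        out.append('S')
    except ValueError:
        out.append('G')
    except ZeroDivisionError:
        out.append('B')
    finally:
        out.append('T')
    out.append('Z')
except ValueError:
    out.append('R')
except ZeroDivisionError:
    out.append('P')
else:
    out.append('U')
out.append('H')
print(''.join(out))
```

Execution trace: 'A' (try body) → 'B' (inner except ZeroDivisionError) → 'T' (inner finally) → 'Z' (try body, no exception) → 'U' (else) → 'H' (after the try/except). Output: ABTZUH

Answer: ABTZUH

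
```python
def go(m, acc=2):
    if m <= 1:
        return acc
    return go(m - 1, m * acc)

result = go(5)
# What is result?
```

Accumulator trace (n, acc): (5, 2) -> (4, 10) -> (3, 40) -> (2, 120) -> (1, 240) -> return 240

Answer: 240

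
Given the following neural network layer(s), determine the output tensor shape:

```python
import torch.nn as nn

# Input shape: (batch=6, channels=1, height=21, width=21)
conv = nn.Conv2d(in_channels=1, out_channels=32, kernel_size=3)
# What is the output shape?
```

Input: (6, 1, 21, 21) -> Output: (6, 32, 19, 19)

Answer: (6, 32, 19, 19)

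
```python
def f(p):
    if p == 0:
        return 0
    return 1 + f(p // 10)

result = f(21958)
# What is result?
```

Count of digits of 21958: 5

Answer: 5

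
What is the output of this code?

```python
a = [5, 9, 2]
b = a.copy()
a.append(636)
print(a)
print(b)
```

Key concept: list.copy() creates independent copy.
Step by step:
`a = [5, 9, 2]` → a = [5, 9, 2]
`b = a.copy()` → b = [5, 9, 2]
`a.append(636)` → a = [5, 9, 2, 636]
`print(a)` → prints [5, 9, 2, 636]
`print(b)` → prints [5, 9, 2]

Answer:
[5, 9, 2, 636]
[5, 9, 2]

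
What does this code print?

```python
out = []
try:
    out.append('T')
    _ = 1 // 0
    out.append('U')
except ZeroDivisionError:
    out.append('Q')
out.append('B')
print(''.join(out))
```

Execution trace: 'T' (try body) → 'Q' (except ZeroDivisionError) → 'B' (after the try/except). Output: TQB

Answer: TQB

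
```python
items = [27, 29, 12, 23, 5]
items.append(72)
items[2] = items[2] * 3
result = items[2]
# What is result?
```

Trace:
`items = [27, 29, 12, 23, 5]` → items = [27, 29, 12, 23, 5]
`items.append(72)` → items = [27, 29, 12, 23, 5, 72]
`items[2] = items[2] * 3` → items = [27, 29, 36, 23, 5, 72]
`result = items[2]` → result = 36
So result = 36

Answer: 36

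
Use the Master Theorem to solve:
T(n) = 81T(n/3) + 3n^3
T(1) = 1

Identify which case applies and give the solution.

a=81, b=3, f(n)=3n^3. log_3(81) = 4. Since c=3 < 4, Case 1 applies: T(n) = Θ(n^log_b(a)) = O(n^4).

Answer: O(n^4) - Case 1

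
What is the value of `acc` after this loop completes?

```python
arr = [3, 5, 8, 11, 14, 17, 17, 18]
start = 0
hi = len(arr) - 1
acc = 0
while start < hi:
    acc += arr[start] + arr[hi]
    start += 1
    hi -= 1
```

Sum of pairs from ends
`acc` takes the values: 0 → 21 → 43 → 68 → 93

Answer: 93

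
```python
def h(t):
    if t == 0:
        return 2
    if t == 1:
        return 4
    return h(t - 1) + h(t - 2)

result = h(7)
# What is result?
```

Build up from base cases: h(0)=2, h(1)=4, h(2)=6, h(3)=10, h(4)=16, h(5)=26, h(6)=42, ..., h(7)=68

Answer: 68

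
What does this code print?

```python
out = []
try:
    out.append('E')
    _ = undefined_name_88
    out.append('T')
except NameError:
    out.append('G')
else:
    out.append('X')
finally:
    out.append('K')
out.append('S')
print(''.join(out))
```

Execution trace: 'E' (try body) → 'G' (except NameError) → 'K' (finally) → 'S' (after the try/except). Output: EGKS

Answer: EGKS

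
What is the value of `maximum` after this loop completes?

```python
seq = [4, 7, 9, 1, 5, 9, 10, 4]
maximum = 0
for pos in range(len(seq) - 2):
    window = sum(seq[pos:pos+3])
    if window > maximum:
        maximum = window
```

Max sum of 3-element window in [4, 7, 9, 1, 5, 9, 10, 4]
`maximum` takes the values: 0 → 20 → 24

Answer: 24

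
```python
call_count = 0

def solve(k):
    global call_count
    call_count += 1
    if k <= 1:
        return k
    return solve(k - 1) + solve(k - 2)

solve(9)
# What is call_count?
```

Calls(k) = 1 + Calls(k-1) + Calls(k-2); Calls(0)=Calls(1)=1. For k=9 this gives 109.

Answer: 109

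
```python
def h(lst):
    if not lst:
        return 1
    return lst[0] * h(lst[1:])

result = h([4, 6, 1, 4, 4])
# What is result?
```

Product over [4, 6, 1, 4, 4] = 4 * 6 * 1 * 4 * 4 = 384

Answer: 384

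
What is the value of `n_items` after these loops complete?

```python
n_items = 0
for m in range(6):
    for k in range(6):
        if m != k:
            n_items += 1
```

6² - 6 (exclude diagonal)
`n_items` takes the values: 0 → 1 → 2 → 3 → 4 → 5 → 6 → 7 → 8 → 9 → 10 → 11 → 12 → 13 → 14 → 15 → 16 → 17 → 18 → 19 → 20 → 21 → 22 → 23 → 24 → 25 → 26 → 27 → 28 → 29 → 30

Answer: 30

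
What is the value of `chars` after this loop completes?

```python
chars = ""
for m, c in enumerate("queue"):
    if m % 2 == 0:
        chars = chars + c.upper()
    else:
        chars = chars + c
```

Uppercase even positions in 'queue'
`chars` takes the values: "" → "Q" → "Qu" → "QuE" → "QuEu" → "QuEuE"

Answer: "QuEuE"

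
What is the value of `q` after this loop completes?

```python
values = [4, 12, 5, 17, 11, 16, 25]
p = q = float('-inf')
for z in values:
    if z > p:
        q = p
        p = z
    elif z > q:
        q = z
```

Second largest (with repeats) in [4, 12, 5, 17, 11, 16, 25]
`q` takes the values: -inf → 4 → 5 → 12 → 16 → 17

Answer: 17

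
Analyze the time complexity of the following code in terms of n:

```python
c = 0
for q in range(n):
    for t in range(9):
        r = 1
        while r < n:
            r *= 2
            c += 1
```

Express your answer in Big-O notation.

Each loop level contributes: n × 1 × log n. Multiplying the contributions gives O(n log n).

Answer: O(n log n)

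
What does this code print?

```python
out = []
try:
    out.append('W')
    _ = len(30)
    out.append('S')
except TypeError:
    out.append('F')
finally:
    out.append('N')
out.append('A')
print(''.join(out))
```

Execution trace: 'W' (try body) → 'F' (except TypeError) → 'N' (finally) → 'A' (after the try/except). Output: WFNA

Answer: WFNA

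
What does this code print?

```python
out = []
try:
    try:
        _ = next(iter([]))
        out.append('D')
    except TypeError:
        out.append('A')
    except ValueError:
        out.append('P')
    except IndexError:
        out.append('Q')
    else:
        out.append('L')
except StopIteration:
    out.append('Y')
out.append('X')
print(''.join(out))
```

Execution trace: 'Y' (outer except StopIteration) → 'X' (after the try/except). Output: YX

Answer: YX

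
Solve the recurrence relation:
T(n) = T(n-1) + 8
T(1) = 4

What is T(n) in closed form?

Unrolling: T(n) = T(1) + 8·(n-1) = 4 + 8(n-1) = 8n - 4.

Answer: T(n) = 8n - 4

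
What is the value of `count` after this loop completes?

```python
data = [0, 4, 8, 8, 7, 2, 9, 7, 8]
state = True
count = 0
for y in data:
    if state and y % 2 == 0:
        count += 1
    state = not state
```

Count even values at even positions
`count` takes the values: 0 → 1 → 2 → 3

Answer: 3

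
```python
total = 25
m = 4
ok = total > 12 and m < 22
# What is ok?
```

Trace:
`total = 25` → total = 25
`m = 4` → m = 4
`ok = total > 12 and m < 22` → ok = True
So ok = True

Answer: True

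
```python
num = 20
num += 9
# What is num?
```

Trace:
`num = 20` → num = 20
`num += 9` → num = 29
So num = 29

Answer: 29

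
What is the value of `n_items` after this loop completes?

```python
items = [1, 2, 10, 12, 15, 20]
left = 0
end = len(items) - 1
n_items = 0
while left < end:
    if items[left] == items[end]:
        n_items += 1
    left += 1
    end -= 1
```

Count matching pairs from ends
`n_items` takes the values: 0

Answer: 0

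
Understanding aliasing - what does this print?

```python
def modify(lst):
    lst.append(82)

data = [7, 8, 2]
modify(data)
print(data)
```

Key concept: function modifies passed list.
Step by step:
`data = [7, 8, 2]` → data = [7, 8, 2]
`modify(data)` → data = [7, 8, 2, 82]
`print(data)` → prints [7, 8, 2, 82]

Answer: [7, 8, 2, 82]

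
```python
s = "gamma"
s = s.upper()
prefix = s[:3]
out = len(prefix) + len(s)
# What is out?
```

Trace:
`s = "gamma"` → s = 'gamma'
`s = s.upper()` → s = 'GAMMA'
`prefix = s[:3]` → prefix = 'GAM'
`out = len(prefix) + len(s)` → out = 8
So out = 8

Answer: 8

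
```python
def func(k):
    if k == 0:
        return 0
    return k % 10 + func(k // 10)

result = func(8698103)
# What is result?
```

Sum of digits of 8698103: 3 + 0 + 1 + 8 + 9 + 6 + 8 = 35

Answer: 35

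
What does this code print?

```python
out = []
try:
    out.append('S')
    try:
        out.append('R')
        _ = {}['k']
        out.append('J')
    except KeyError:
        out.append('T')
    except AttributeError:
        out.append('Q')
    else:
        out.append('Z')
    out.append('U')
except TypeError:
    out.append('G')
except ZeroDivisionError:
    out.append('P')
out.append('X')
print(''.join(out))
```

Execution trace: 'S' (try body) → 'R' (inner try body) → 'T' (inner except KeyError) → 'U' (try body, no exception) → 'X' (after the try/except). Output: SRTUX

Answer: SRTUX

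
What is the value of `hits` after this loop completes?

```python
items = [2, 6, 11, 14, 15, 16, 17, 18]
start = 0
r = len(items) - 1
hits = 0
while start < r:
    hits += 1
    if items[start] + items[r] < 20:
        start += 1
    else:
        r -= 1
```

Steps to find pair summing to 20
`hits` takes the values: 0 → 1 → 2 → 3 → 4 → 5 → 6 → 7

Answer: 7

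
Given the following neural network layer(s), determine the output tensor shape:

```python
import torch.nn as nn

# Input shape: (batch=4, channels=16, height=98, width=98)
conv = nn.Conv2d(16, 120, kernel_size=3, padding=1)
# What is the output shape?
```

Input: (4, 16, 98, 98) -> Output: (4, 120, 98, 98)

Answer: (4, 120, 98, 98)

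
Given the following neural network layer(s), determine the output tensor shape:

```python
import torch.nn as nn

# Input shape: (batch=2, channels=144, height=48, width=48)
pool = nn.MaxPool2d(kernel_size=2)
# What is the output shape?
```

Input: (2, 144, 48, 48) -> Output: (2, 144, 24, 24)

Answer: (2, 144, 24, 24)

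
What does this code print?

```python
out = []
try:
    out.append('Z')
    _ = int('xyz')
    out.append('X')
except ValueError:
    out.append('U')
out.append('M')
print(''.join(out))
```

Execution trace: 'Z' (try body) → 'U' (except ValueError) → 'M' (after the try/except). Output: ZUM

Answer: ZUM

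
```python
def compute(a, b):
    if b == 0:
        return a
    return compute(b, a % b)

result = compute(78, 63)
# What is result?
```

compute(78, 63) -> compute(63, 15) -> compute(15, 3) -> compute(3, 0) -> 3

Answer: 3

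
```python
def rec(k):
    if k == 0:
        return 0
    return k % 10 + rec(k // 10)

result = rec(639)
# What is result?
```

Sum of digits of 639: 9 + 3 + 6 = 18

Answer: 18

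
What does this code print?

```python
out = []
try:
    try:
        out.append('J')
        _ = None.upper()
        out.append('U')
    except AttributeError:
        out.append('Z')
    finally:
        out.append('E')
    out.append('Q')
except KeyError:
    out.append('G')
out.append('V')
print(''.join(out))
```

Execution trace: 'J' (inner try body) → 'Z' (inner except AttributeError) → 'E' (inner finally) → 'Q' (try body, no exception) → 'V' (after the try/except). Output: JZEQV

Answer: JZEQV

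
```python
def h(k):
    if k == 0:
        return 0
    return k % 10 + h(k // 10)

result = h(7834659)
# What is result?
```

Sum of digits of 7834659: 9 + 5 + 6 + 4 + 3 + 8 + 7 = 42

Answer: 42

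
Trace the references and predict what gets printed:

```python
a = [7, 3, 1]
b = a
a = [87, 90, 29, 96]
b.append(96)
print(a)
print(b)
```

Key concept: rebinding vs mutation: a is rebound to a new list, b still points at the original.
Step by step:
`a = [7, 3, 1]` → a = [7, 3, 1]
`b = a` → b = [7, 3, 1] (same object as a)
`a = [87, 90, 29, 96]` → a = [87, 90, 29, 96]
`b.append(96)` → b = [7, 3, 1, 96]
`print(a)` → prints [87, 90, 29, 96]
`print(b)` → prints [7, 3, 1, 96]

Answer:
[87, 90, 29, 96]
[7, 3, 1, 96]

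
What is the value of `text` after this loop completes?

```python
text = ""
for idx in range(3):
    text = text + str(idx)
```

Concatenate digits 0 to 2
`text` takes the values: "" → "0" → "01" → "012"

Answer: "012"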